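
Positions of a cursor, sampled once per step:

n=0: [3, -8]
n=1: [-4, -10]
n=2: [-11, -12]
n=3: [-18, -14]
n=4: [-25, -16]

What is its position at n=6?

Each step adds [-7, -2] to the position.
step 5: [-25, -16] + [-7, -2] → [-32, -18]
step 6: [-32, -18] + [-7, -2] → [-39, -20]

[-39, -20]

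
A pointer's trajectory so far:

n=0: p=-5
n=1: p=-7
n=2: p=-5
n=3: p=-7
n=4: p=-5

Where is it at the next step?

p=-7

The jumps are -2, +2, -2, +2 — a geometric progression with ratio -1.
step 5: -5 − 2 → p=-7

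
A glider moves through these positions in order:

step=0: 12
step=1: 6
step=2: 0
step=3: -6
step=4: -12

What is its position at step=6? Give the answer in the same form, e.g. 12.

-24

Each step adds -6 to the position.
step 5: -12 − 6 → -18
step 6: -18 − 6 → -24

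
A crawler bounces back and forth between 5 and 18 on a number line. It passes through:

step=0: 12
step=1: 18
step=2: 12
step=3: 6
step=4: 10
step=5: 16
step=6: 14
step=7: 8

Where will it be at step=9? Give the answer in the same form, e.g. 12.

14

The value reflects between 5 and 18, moving 6 per step.
  step 8: 8 → 8
  step 9: 8 → 14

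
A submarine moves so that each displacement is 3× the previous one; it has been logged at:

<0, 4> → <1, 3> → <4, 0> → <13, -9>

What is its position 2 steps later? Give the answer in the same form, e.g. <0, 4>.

<121, -117>

Step-to-step displacements: <+1, -1>, <+3, -3>, <+9, -9>; each is 3× the previous.
step 4: <13, -9> + <+27, -27> → <40, -36>
step 5: <40, -36> + <+81, -81> → <121, -117>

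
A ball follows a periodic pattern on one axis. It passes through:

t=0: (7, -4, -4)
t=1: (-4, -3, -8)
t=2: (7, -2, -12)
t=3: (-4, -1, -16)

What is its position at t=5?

(-4, 1, -24)

First: cycles through 7, -4 every 2 steps. Step 5 lands at position 1 of the cycle → -4.
Second: linear, +1 per step → 1 at step 5.
Third: linear, -4 per step → -24 at step 5.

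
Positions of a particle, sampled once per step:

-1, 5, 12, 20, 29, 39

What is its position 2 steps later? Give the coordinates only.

62

Successive displacements: +6, +7, +8, +9, +10 — each changes by +1.
step 6: 39 + 11 → 50
step 7: 50 + 12 → 62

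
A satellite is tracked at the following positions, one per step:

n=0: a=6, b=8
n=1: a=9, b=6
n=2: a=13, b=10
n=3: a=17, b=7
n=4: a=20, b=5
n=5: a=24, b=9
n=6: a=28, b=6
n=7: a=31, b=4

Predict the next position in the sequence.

a=35, b=8

Differencing gives (+3,-2), (+4,+4), (+4,-3), (+3,-2), (+4,+4), (+4,-3), (+3,-2). This is the pattern (+3,-2), (+4,+4), (+4,-3) repeated.
step 8: apply (+4,+4) → a=35, b=8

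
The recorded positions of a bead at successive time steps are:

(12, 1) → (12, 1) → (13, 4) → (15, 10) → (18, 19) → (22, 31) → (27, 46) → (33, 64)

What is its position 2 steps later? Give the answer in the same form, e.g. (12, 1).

(48, 109)

First differences are (+0, +0), (+1, +3), (+2, +6), (+3, +9), (+4, +12), (+5, +15), (+6, +18); their common second difference is (+1, +3) (constant acceleration).
step 8: (33, 64) + (+7, +21) → (40, 85)
step 9: (40, 85) + (+8, +24) → (48, 109)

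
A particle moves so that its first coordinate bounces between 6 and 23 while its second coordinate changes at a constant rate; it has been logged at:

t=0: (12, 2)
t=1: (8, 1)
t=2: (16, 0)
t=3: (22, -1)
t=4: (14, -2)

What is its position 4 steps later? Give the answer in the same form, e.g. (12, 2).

The first coordinate reflects between 6 and 23, moving 8 per step.
  step 5: 14 → 6
  step 6: 6 → 14
  step 7: 14 → 22
  step 8: 22 → 16
The second coordinate changes by -1 each step: at step 8 it is -6.

(16, -6)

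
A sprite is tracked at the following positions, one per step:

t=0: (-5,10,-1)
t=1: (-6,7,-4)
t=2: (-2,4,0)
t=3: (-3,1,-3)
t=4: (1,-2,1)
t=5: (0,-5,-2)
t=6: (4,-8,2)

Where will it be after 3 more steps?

(6,-17,0)

Differencing gives (-1,-3,-3), (+4,-3,+4), (-1,-3,-3), (+4,-3,+4), (-1,-3,-3), (+4,-3,+4). This is the pattern (-1,-3,-3), (+4,-3,+4) repeated.
step 7: apply (-1,-3,-3) → (3,-11,-1)
step 8: apply (+4,-3,+4) → (7,-14,3)
step 9: apply (-1,-3,-3) → (6,-17,0)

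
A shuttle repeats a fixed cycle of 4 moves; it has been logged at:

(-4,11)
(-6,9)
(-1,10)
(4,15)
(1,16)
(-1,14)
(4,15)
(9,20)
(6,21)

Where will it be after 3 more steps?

(14,25)

Differencing gives (-2,-2), (+5,+1), (+5,+5), (-3,+1), (-2,-2), (+5,+1), (+5,+5), (-3,+1). This is the pattern (-2,-2), (+5,+1), (+5,+5), (-3,+1) repeated.
step 9: apply (-2,-2) → (4,19)
step 10: apply (+5,+1) → (9,20)
step 11: apply (+5,+5) → (14,25)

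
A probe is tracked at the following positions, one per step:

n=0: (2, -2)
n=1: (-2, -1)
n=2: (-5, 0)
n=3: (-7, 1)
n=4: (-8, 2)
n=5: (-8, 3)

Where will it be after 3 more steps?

(-2, 6)

Successive displacements: (-4, +1), (-3, +1), (-2, +1), (-1, +1), (+0, +1) — each changes by (+1, +0).
step 6: (-8, 3) + (+1, +1) → (-7, 4)
step 7: (-7, 4) + (+2, +1) → (-5, 5)
step 8: (-5, 5) + (+3, +1) → (-2, 6)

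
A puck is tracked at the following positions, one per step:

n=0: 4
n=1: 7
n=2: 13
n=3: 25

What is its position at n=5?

Consecutive displacements +3, +6, +12 scale by a factor of 2 each step.
step 4: 25 + 24 → 49
step 5: 49 + 48 → 97

97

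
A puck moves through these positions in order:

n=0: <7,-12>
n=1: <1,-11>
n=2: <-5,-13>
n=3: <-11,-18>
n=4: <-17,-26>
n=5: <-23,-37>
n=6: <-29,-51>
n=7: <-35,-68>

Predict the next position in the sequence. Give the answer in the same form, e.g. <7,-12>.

<-41,-88>

First differences are <-6,+1>, <-6,-2>, <-6,-5>, <-6,-8>, <-6,-11>, <-6,-14>, <-6,-17>; their common second difference is <+0,-3> (constant acceleration).
step 8: <-35,-68> + <-6,-20> → <-41,-88>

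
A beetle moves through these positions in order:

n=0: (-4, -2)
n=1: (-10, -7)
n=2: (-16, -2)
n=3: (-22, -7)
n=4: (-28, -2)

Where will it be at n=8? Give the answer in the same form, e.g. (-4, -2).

(-52, -2)

The first coordinate changes by -6 each step, so at step 8 it is -4 + 8·(-6) = -52.
The second coordinate repeats the cycle [-2, -7] with period 2; step 8 mod 2 = 0, giving -2.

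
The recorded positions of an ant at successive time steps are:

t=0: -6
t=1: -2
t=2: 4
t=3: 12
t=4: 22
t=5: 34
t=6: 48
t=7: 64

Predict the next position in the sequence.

First differences are +4, +6, +8, +10, +12, +14, +16; their common second difference is +2 (constant acceleration).
step 8: 64 + 18 → 82

82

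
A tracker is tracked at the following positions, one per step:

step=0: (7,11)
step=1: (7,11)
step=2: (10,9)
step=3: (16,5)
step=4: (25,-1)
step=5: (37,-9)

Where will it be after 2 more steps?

Taking differences between consecutive positions: (+0,+0), (+3,-2), (+6,-4), (+9,-6), (+12,-8). These grow by (+3,-2) each step.
step 6: (37,-9) + (+15,-10) → (52,-19)
step 7: (52,-19) + (+18,-12) → (70,-31)

(70,-31)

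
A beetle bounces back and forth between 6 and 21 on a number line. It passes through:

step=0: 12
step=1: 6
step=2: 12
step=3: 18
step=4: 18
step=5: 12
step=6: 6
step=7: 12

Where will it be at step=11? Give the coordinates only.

The value travels 6 per step and bounces off the walls at 6 and 21.
  step 8: 12 → 18
  step 9: 18 → 18
  step 10: 18 → 12
  step 11: 12 → 6

6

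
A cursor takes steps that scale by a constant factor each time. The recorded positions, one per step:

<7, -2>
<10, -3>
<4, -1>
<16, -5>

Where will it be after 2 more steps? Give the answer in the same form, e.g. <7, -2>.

Step-to-step displacements: <+3, -1>, <-6, +2>, <+12, -4>; each is -2× the previous.
step 4: <16, -5> + <-24, +8> → <-8, 3>
step 5: <-8, 3> + <+48, -16> → <40, -13>

<40, -13>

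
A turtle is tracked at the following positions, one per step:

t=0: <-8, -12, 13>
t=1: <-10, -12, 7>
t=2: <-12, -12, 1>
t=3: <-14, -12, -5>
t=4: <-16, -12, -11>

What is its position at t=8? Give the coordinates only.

<-24, -12, -35>

Each step adds <-2, +0, -6> to the position.
step 5: <-16, -12, -11> + <-2, +0, -6> → <-18, -12, -17>
step 6: <-18, -12, -17> + <-2, +0, -6> → <-20, -12, -23>
step 7: <-20, -12, -23> + <-2, +0, -6> → <-22, -12, -29>
step 8: <-22, -12, -29> + <-2, +0, -6> → <-24, -12, -35>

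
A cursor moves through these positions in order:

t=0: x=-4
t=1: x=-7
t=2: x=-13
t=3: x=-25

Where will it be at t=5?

x=-97

Step-to-step displacements: -3, -6, -12; each is 2× the previous.
step 4: -25 − 24 → x=-49
step 5: -49 − 48 → x=-97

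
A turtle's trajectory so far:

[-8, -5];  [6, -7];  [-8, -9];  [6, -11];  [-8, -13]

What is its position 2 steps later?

[-8, -17]

The first coordinate repeats the cycle [-8, 6] with period 2; step 6 mod 2 = 0, giving -8.
The second coordinate changes by -2 each step, so at step 6 it is -5 + 6·(-2) = -17.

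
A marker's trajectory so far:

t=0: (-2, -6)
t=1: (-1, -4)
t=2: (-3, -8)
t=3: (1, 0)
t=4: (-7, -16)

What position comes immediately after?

Consecutive displacements (+1, +2), (-2, -4), (+4, +8), (-8, -16) scale by a factor of -2 each step.
step 5: (-7, -16) + (+16, +32) → (9, 16)

(9, 16)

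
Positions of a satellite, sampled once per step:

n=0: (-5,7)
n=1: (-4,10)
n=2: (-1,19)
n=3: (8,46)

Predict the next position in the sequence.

(35,127)

The jumps are (+1,+3), (+3,+9), (+9,+27) — a geometric progression with ratio 3.
step 4: (8,46) + (+27,+81) → (35,127)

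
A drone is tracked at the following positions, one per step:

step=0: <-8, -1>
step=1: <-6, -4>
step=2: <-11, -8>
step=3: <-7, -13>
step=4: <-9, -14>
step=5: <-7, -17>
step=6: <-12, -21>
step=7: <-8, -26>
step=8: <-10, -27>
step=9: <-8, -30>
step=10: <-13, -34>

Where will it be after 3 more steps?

<-9, -43>

The moves between consecutive positions are <+2, -3>, <-5, -4>, <+4, -5>, <-2, -1>, <+2, -3>, <-5, -4>, <+4, -5>, <-2, -1>, <+2, -3>, <-5, -4>; they repeat the 4-cycle [<+2, -3>, <-5, -4>, <+4, -5>, <-2, -1>].
step 11: apply <+4, -5> → <-9, -39>
step 12: apply <-2, -1> → <-11, -40>
step 13: apply <+2, -3> → <-9, -43>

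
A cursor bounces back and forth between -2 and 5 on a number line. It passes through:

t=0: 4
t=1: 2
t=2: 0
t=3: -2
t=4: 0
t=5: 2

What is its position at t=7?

4

The value travels 2 per step and bounces off the walls at -2 and 5.
  step 6: 2 → 4
  step 7: 4 → 4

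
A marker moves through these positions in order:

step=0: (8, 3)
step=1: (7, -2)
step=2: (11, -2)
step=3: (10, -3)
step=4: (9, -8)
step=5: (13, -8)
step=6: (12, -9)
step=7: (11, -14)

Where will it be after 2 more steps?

(14, -15)

The moves between consecutive positions are (-1, -5), (+4, +0), (-1, -1), (-1, -5), (+4, +0), (-1, -1), (-1, -5); they repeat the 3-cycle [(-1, -5), (+4, +0), (-1, -1)].
step 8: apply (+4, +0) → (15, -14)
step 9: apply (-1, -1) → (14, -15)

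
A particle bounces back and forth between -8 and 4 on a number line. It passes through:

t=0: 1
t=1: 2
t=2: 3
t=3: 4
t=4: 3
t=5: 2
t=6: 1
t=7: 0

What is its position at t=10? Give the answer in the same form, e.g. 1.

-3

The value travels 1 per step and bounces off the walls at -8 and 4.
  step 8: 0 → -1
  step 9: -1 → -2
  step 10: -2 → -3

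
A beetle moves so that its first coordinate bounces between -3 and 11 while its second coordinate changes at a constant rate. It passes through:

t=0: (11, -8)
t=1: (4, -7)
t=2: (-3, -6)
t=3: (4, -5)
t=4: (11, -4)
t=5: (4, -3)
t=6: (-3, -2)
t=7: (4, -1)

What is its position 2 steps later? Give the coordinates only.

The first coordinate travels 7 per step and bounces off the walls at -3 and 11.
  step 8: 4 → 11
  step 9: 11 → 4
The second coordinate changes by +1 each step: at step 9 it is 1.

(4, 1)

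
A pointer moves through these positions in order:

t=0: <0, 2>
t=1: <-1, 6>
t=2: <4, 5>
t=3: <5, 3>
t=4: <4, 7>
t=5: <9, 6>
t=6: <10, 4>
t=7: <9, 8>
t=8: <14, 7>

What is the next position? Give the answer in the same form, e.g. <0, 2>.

Step-to-step displacements: <-1, +4>, <+5, -1>, <+1, -2>, <-1, +4>, <+5, -1>, <+1, -2>, <-1, +4>, <+5, -1> — a repeating cycle of length 3.
step 9: apply <+1, -2> → <15, 5>

<15, 5>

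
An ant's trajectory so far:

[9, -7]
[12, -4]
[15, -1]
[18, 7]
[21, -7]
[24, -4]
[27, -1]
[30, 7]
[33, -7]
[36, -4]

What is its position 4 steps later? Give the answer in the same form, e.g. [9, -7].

[48, -4]

First: linear, +3 per step → 48 at step 13.
Second: cycles through -7, -4, -1, 7 every 4 steps. Step 13 lands at position 1 of the cycle → -4.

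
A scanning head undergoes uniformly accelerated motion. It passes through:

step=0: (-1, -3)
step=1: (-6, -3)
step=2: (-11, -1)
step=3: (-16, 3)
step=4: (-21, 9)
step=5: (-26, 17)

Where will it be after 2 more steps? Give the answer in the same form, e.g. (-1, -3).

(-36, 39)

Taking differences between consecutive positions: (-5, +0), (-5, +2), (-5, +4), (-5, +6), (-5, +8). These grow by (+0, +2) each step.
step 6: (-26, 17) + (-5, +10) → (-31, 27)
step 7: (-31, 27) + (-5, +12) → (-36, 39)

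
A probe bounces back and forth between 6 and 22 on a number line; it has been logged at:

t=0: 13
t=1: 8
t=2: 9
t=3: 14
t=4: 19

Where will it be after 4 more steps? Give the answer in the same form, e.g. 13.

The value reflects between 6 and 22, moving 5 per step.
  step 5: 19 → 20
  step 6: 20 → 15
  step 7: 15 → 10
  step 8: 10 → 7

7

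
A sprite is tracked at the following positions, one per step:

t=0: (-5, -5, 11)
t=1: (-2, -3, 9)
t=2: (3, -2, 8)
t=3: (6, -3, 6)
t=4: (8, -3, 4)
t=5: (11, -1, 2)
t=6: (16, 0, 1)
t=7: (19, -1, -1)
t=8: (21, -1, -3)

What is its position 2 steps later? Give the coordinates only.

The moves between consecutive positions are (+3, +2, -2), (+5, +1, -1), (+3, -1, -2), (+2, +0, -2), (+3, +2, -2), (+5, +1, -1), (+3, -1, -2), (+2, +0, -2); they repeat the 4-cycle [(+3, +2, -2), (+5, +1, -1), (+3, -1, -2), (+2, +0, -2)].
step 9: apply (+3, +2, -2) → (24, 1, -5)
step 10: apply (+5, +1, -1) → (29, 2, -6)

(29, 2, -6)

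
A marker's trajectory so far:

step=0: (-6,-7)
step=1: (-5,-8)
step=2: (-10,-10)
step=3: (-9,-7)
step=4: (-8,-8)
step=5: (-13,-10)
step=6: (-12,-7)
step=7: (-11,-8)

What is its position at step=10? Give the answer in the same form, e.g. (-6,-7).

(-14,-8)

Step-to-step displacements: (+1,-1), (-5,-2), (+1,+3), (+1,-1), (-5,-2), (+1,+3), (+1,-1) — a repeating cycle of length 3.
step 8: apply (-5,-2) → (-16,-10)
step 9: apply (+1,+3) → (-15,-7)
step 10: apply (+1,-1) → (-14,-8)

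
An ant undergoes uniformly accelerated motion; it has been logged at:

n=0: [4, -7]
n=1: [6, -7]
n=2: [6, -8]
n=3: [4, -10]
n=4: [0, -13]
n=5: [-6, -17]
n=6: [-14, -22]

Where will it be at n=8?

Taking differences between consecutive positions: [+2, +0], [+0, -1], [-2, -2], [-4, -3], [-6, -4], [-8, -5]. These grow by [-2, -1] each step.
step 7: [-14, -22] + [-10, -6] → [-24, -28]
step 8: [-24, -28] + [-12, -7] → [-36, -35]

[-36, -35]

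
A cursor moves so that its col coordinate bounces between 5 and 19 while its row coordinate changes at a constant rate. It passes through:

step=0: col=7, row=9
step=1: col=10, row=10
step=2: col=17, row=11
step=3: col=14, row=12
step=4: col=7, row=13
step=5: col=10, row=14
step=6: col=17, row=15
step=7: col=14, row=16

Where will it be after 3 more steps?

col=17, row=19

The col coordinate travels 7 per step and bounces off the walls at 5 and 19.
  step 8: 14 → 7
  step 9: 7 → 10
  step 10: 10 → 17
The row coordinate changes by +1 each step: at step 10 it is 19.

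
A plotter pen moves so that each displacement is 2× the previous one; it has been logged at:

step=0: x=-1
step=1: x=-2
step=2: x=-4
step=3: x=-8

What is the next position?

Step-to-step displacements: -1, -2, -4; each is 2× the previous.
step 4: -8 − 8 → x=-16

x=-16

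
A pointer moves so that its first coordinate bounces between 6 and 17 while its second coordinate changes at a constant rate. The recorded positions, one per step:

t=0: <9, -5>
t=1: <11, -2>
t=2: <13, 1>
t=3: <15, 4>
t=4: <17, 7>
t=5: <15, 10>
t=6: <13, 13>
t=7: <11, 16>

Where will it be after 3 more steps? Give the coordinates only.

<7, 25>

The first coordinate reflects between 6 and 17, moving 2 per step.
  step 8: 11 → 9
  step 9: 9 → 7
  step 10: 7 → 7
The second coordinate changes by +3 each step: at step 10 it is 25.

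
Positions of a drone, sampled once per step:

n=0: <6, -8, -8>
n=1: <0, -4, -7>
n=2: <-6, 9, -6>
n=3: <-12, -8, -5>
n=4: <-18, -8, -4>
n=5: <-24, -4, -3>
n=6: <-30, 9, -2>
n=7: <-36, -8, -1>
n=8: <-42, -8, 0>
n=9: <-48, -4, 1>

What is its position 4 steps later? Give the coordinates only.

<-72, -4, 5>

First: linear, -6 per step → -72 at step 13.
Second: cycles through -8, -4, 9, -8 every 4 steps. Step 13 lands at position 1 of the cycle → -4.
Third: linear, +1 per step → 5 at step 13.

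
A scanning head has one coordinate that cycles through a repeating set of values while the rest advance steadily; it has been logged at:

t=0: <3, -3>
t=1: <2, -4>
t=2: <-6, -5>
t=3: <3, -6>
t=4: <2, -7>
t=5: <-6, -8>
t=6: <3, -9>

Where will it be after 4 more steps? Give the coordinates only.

<2, -13>

The first coordinate repeats the cycle [3, 2, -6] with period 3; step 10 mod 3 = 1, giving 2.
The second coordinate changes by -1 each step, so at step 10 it is -3 + 10·(-1) = -13.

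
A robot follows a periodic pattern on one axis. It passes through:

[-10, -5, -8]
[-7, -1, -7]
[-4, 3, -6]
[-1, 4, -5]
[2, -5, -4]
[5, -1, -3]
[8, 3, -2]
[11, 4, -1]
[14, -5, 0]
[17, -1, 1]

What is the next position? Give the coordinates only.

[20, 3, 2]

The first coordinate changes by +3 each step, so at step 10 it is -10 + 10·(3) = 20.
The second coordinate repeats the cycle [-5, -1, 3, 4] with period 4; step 10 mod 4 = 2, giving 3.
The third coordinate changes by +1 each step, so at step 10 it is -8 + 10·(1) = 2.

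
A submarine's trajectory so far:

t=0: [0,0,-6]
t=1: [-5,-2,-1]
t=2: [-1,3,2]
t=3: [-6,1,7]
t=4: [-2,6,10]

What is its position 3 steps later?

[-8,7,23]

Differencing gives [-5,-2,+5], [+4,+5,+3], [-5,-2,+5], [+4,+5,+3]. This is the pattern [-5,-2,+5], [+4,+5,+3] repeated.
step 5: apply [-5,-2,+5] → [-7,4,15]
step 6: apply [+4,+5,+3] → [-3,9,18]
step 7: apply [-5,-2,+5] → [-8,7,23]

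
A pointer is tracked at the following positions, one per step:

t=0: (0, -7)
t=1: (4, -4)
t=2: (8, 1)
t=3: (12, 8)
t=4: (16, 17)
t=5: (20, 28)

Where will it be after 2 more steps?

(28, 56)

Taking differences between consecutive positions: (+4, +3), (+4, +5), (+4, +7), (+4, +9), (+4, +11). These grow by (+0, +2) each step.
step 6: (20, 28) + (+4, +13) → (24, 41)
step 7: (24, 41) + (+4, +15) → (28, 56)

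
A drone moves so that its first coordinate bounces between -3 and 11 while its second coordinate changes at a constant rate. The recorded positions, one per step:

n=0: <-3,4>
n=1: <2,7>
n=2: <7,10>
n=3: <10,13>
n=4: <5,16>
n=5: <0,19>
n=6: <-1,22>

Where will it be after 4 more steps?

<3,34>

The first coordinate reflects between -3 and 11, moving 5 per step.
  step 7: -1 → 4
  step 8: 4 → 9
  step 9: 9 → 8
  step 10: 8 → 3
The second coordinate changes by +3 each step: at step 10 it is 34.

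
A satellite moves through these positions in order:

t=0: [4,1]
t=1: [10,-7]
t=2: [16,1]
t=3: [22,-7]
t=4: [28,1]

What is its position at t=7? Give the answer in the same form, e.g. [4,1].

[46,-7]

The first coordinate changes by +6 each step, so at step 7 it is 4 + 7·(6) = 46.
The second coordinate repeats the cycle [1, -7] with period 2; step 7 mod 2 = 1, giving -7.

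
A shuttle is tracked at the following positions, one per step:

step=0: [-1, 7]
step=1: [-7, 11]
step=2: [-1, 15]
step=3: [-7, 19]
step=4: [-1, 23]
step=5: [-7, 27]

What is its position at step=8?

[-1, 39]

The first coordinate repeats the cycle [-1, -7] with period 2; step 8 mod 2 = 0, giving -1.
The second coordinate changes by +4 each step, so at step 8 it is 7 + 8·(4) = 39.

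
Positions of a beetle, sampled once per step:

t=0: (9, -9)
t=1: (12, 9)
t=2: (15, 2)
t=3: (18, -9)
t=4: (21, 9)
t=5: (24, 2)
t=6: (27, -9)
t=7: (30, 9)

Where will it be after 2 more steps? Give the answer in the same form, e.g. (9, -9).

(36, -9)

The first coordinate changes by +3 each step, so at step 9 it is 9 + 9·(3) = 36.
The second coordinate repeats the cycle [-9, 9, 2] with period 3; step 9 mod 3 = 0, giving -9.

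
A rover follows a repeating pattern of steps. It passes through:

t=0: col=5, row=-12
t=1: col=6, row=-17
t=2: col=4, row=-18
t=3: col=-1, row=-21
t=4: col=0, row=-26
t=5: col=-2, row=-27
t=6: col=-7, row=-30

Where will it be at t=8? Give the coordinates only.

Step-to-step displacements: (+1,-5), (-2,-1), (-5,-3), (+1,-5), (-2,-1), (-5,-3) — a repeating cycle of length 3.
step 7: apply (+1,-5) → col=-6, row=-35
step 8: apply (-2,-1) → col=-8, row=-36

col=-8, row=-36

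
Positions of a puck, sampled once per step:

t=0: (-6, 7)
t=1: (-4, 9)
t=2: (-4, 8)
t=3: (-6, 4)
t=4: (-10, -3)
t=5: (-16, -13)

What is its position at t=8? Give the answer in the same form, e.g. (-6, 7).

Taking differences between consecutive positions: (+2, +2), (+0, -1), (-2, -4), (-4, -7), (-6, -10). These grow by (-2, -3) each step.
step 6: (-16, -13) + (-8, -13) → (-24, -26)
step 7: (-24, -26) + (-10, -16) → (-34, -42)
step 8: (-34, -42) + (-12, -19) → (-46, -61)

(-46, -61)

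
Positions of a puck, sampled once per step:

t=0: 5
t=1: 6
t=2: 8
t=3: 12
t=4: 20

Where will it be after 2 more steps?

The jumps are +1, +2, +4, +8 — a geometric progression with ratio 2.
step 5: 20 + 16 → 36
step 6: 36 + 32 → 68

68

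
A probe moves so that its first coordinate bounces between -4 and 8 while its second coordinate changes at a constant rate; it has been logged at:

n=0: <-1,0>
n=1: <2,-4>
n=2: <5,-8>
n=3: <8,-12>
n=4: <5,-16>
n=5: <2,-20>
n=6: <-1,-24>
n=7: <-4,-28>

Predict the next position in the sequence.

<-1,-32>

The first coordinate reflects between -4 and 8, moving 3 per step.
  step 8: -4 → -1
The second coordinate changes by -4 each step: at step 8 it is -32.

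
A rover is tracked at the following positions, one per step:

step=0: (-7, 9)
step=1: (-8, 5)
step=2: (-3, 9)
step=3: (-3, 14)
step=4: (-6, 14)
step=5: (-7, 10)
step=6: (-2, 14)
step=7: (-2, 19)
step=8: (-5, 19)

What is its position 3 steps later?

(-1, 24)

Step-to-step displacements: (-1, -4), (+5, +4), (+0, +5), (-3, +0), (-1, -4), (+5, +4), (+0, +5), (-3, +0) — a repeating cycle of length 4.
step 9: apply (-1, -4) → (-6, 15)
step 10: apply (+5, +4) → (-1, 19)
step 11: apply (+0, +5) → (-1, 24)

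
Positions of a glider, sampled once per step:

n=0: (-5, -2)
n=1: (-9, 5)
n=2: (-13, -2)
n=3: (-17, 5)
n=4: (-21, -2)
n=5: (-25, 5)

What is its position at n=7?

(-33, 5)

The first coordinate changes by -4 each step, so at step 7 it is -5 + 7·(-4) = -33.
The second coordinate repeats the cycle [-2, 5] with period 2; step 7 mod 2 = 1, giving 5.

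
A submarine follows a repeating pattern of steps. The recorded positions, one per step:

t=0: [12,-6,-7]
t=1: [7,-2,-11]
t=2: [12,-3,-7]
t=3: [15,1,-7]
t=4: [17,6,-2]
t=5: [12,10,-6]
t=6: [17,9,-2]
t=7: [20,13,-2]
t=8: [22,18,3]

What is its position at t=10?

Step-to-step displacements: [-5,+4,-4], [+5,-1,+4], [+3,+4,+0], [+2,+5,+5], [-5,+4,-4], [+5,-1,+4], [+3,+4,+0], [+2,+5,+5] — a repeating cycle of length 4.
step 9: apply [-5,+4,-4] → [17,22,-1]
step 10: apply [+5,-1,+4] → [22,21,3]

[22,21,3]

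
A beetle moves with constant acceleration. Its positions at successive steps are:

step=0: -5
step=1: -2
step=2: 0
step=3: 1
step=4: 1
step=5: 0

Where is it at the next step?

-2

First differences are +3, +2, +1, +0, -1; their common second difference is -1 (constant acceleration).
step 6: 0 − 2 → -2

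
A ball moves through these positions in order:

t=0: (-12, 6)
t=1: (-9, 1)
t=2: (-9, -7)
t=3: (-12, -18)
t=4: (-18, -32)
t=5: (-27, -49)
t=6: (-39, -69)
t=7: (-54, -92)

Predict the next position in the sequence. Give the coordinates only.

(-72, -118)

First differences are (+3, -5), (+0, -8), (-3, -11), (-6, -14), (-9, -17), (-12, -20), (-15, -23); their common second difference is (-3, -3) (constant acceleration).
step 8: (-54, -92) + (-18, -26) → (-72, -118)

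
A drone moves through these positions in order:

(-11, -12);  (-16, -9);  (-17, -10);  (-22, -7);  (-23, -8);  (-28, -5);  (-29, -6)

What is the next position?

Step-to-step displacements: (-5, +3), (-1, -1), (-5, +3), (-1, -1), (-5, +3), (-1, -1) — a repeating cycle of length 2.
step 7: apply (-5, +3) → (-34, -3)

(-34, -3)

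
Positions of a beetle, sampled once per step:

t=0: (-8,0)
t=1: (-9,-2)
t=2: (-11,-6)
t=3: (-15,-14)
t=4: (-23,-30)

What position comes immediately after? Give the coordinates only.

Consecutive displacements (-1,-2), (-2,-4), (-4,-8), (-8,-16) scale by a factor of 2 each step.
step 5: (-23,-30) + (-16,-32) → (-39,-62)

(-39,-62)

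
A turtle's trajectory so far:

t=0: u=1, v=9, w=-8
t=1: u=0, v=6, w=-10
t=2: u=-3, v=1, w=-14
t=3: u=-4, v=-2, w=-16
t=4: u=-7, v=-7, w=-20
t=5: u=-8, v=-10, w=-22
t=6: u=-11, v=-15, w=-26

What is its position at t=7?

Differencing gives (-1, -3, -2), (-3, -5, -4), (-1, -3, -2), (-3, -5, -4), (-1, -3, -2), (-3, -5, -4). This is the pattern (-1, -3, -2), (-3, -5, -4) repeated.
step 7: apply (-1, -3, -2) → u=-12, v=-18, w=-28

u=-12, v=-18, w=-28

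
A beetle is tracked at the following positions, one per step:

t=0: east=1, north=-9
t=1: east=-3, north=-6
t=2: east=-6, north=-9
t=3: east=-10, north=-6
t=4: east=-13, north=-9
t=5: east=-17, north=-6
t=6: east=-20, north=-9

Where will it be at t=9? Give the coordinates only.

east=-31, north=-6

Step-to-step displacements: (-4, +3), (-3, -3), (-4, +3), (-3, -3), (-4, +3), (-3, -3) — a repeating cycle of length 2.
step 7: apply (-4, +3) → east=-24, north=-6
step 8: apply (-3, -3) → east=-27, north=-9
step 9: apply (-4, +3) → east=-31, north=-6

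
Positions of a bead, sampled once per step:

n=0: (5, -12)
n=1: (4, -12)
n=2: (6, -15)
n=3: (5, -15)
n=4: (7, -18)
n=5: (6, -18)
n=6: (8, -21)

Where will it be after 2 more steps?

(9, -24)

Step-to-step displacements: (-1, +0), (+2, -3), (-1, +0), (+2, -3), (-1, +0), (+2, -3) — a repeating cycle of length 2.
step 7: apply (-1, +0) → (7, -21)
step 8: apply (+2, -3) → (9, -24)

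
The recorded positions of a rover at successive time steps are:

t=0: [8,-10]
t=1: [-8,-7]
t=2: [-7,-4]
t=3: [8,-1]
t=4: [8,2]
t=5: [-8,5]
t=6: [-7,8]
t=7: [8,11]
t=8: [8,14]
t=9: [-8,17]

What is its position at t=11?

[8,23]

First: cycles through 8, -8, -7, 8 every 4 steps. Step 11 lands at position 3 of the cycle → 8.
Second: linear, +3 per step → 23 at step 11.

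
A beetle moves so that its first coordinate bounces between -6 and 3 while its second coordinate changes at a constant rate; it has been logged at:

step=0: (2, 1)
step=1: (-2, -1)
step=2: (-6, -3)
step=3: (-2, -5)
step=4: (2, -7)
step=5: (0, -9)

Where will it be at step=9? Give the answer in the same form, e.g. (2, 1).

The first coordinate travels 4 per step and bounces off the walls at -6 and 3.
  step 6: 0 → -4
  step 7: -4 → -4
  step 8: -4 → 0
  step 9: 0 → 2
The second coordinate changes by -2 each step: at step 9 it is -17.

(2, -17)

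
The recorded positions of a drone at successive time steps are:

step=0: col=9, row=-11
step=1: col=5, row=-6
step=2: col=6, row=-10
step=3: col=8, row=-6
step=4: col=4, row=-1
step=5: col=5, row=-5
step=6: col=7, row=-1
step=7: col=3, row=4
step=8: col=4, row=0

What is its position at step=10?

The moves between consecutive positions are (-4,+5), (+1,-4), (+2,+4), (-4,+5), (+1,-4), (+2,+4), (-4,+5), (+1,-4); they repeat the 3-cycle [(-4,+5), (+1,-4), (+2,+4)].
step 9: apply (+2,+4) → col=6, row=4
step 10: apply (-4,+5) → col=2, row=9

col=2, row=9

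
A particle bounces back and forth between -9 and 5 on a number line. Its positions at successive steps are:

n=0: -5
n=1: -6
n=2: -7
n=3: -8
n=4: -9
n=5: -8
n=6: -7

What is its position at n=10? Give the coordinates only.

The value reflects between -9 and 5, moving 1 per step.
  step 7: -7 → -6
  step 8: -6 → -5
  step 9: -5 → -4
  step 10: -4 → -3

-3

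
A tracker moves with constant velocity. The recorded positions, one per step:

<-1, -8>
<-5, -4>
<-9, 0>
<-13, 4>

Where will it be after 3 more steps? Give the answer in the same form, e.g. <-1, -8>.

Each step adds <-4, +4> to the position.
step 4: <-13, 4> + <-4, +4> → <-17, 8>
step 5: <-17, 8> + <-4, +4> → <-21, 12>
step 6: <-21, 12> + <-4, +4> → <-25, 16>

<-25, 16>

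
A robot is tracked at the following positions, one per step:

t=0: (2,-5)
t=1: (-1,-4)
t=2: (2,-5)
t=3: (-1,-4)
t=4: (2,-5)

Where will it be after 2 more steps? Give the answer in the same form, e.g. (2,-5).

(2,-5)

The jumps are (-3,+1), (+3,-1), (-3,+1), (+3,-1) — a geometric progression with ratio -1.
step 5: (2,-5) + (-3,+1) → (-1,-4)
step 6: (-1,-4) + (+3,-1) → (2,-5)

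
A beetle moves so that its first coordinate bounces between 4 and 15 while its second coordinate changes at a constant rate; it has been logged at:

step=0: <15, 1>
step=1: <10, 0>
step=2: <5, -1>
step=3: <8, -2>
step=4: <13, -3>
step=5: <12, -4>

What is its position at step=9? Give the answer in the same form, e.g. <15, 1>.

The first coordinate travels 5 per step and bounces off the walls at 4 and 15.
  step 6: 12 → 7
  step 7: 7 → 6
  step 8: 6 → 11
  step 9: 11 → 14
The second coordinate changes by -1 each step: at step 9 it is -8.

<14, -8>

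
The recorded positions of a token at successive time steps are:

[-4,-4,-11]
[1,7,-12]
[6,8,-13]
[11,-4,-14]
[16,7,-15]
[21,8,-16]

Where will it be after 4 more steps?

First: linear, +5 per step → 41 at step 9.
Second: cycles through -4, 7, 8 every 3 steps. Step 9 lands at position 0 of the cycle → -4.
Third: linear, -1 per step → -20 at step 9.

[41,-4,-20]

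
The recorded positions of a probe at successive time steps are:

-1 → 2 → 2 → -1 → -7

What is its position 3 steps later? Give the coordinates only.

First differences are +3, +0, -3, -6; their common second difference is -3 (constant acceleration).
step 5: -7 − 9 → -16
step 6: -16 − 12 → -28
step 7: -28 − 15 → -43

-43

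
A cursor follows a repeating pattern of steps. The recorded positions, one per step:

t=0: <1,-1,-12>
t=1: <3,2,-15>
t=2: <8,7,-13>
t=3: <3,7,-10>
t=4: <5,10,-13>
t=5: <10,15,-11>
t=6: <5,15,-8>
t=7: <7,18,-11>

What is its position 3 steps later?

Step-to-step displacements: <+2,+3,-3>, <+5,+5,+2>, <-5,+0,+3>, <+2,+3,-3>, <+5,+5,+2>, <-5,+0,+3>, <+2,+3,-3> — a repeating cycle of length 3.
step 8: apply <+5,+5,+2> → <12,23,-9>
step 9: apply <-5,+0,+3> → <7,23,-6>
step 10: apply <+2,+3,-3> → <9,26,-9>

<9,26,-9>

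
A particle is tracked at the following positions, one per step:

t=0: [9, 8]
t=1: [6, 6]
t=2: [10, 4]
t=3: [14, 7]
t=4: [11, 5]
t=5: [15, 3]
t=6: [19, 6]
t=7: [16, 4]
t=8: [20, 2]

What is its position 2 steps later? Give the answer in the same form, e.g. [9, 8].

Step-to-step displacements: [-3, -2], [+4, -2], [+4, +3], [-3, -2], [+4, -2], [+4, +3], [-3, -2], [+4, -2] — a repeating cycle of length 3.
step 9: apply [+4, +3] → [24, 5]
step 10: apply [-3, -2] → [21, 3]

[21, 3]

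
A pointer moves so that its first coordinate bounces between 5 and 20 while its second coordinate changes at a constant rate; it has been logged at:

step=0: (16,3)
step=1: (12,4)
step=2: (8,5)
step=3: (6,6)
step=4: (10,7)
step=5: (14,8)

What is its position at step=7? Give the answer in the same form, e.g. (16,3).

(18,10)

The first coordinate reflects between 5 and 20, moving 4 per step.
  step 6: 14 → 18
  step 7: 18 → 18
The second coordinate changes by +1 each step: at step 7 it is 10.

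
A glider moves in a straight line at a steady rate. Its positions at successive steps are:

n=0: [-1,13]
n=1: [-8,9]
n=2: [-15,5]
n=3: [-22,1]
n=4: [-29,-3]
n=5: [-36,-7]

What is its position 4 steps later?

[-64,-23]

The position changes by [-7,-4] every step.
step 6: [-36,-7] + [-7,-4] → [-43,-11]
step 7: [-43,-11] + [-7,-4] → [-50,-15]
step 8: [-50,-15] + [-7,-4] → [-57,-19]
step 9: [-57,-19] + [-7,-4] → [-64,-23]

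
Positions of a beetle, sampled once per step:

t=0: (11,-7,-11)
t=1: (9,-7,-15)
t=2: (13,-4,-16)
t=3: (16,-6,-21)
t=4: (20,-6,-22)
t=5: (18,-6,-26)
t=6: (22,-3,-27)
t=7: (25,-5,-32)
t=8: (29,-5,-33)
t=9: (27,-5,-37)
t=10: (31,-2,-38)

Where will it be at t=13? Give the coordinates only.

(36,-4,-48)

Differencing gives (-2,+0,-4), (+4,+3,-1), (+3,-2,-5), (+4,+0,-1), (-2,+0,-4), (+4,+3,-1), (+3,-2,-5), (+4,+0,-1), (-2,+0,-4), (+4,+3,-1). This is the pattern (-2,+0,-4), (+4,+3,-1), (+3,-2,-5), (+4,+0,-1) repeated.
step 11: apply (+3,-2,-5) → (34,-4,-43)
step 12: apply (+4,+0,-1) → (38,-4,-44)
step 13: apply (-2,+0,-4) → (36,-4,-48)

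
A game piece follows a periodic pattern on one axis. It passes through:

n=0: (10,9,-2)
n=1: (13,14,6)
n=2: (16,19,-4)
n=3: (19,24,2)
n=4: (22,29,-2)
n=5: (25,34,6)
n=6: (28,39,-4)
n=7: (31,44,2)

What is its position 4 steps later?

(43,64,2)

First: linear, +3 per step → 43 at step 11.
Second: linear, +5 per step → 64 at step 11.
Third: cycles through -2, 6, -4, 2 every 4 steps. Step 11 lands at position 3 of the cycle → 2.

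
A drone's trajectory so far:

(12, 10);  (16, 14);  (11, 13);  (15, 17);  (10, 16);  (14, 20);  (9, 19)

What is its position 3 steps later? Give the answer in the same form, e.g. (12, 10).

Step-to-step displacements: (+4, +4), (-5, -1), (+4, +4), (-5, -1), (+4, +4), (-5, -1) — a repeating cycle of length 2.
step 7: apply (+4, +4) → (13, 23)
step 8: apply (-5, -1) → (8, 22)
step 9: apply (+4, +4) → (12, 26)

(12, 26)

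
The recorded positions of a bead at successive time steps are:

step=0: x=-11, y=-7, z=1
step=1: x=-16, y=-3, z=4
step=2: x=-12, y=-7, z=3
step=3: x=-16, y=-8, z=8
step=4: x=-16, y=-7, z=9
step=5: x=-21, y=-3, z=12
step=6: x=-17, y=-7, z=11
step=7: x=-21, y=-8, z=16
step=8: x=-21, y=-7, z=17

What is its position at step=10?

Differencing gives (-5,+4,+3), (+4,-4,-1), (-4,-1,+5), (+0,+1,+1), (-5,+4,+3), (+4,-4,-1), (-4,-1,+5), (+0,+1,+1). This is the pattern (-5,+4,+3), (+4,-4,-1), (-4,-1,+5), (+0,+1,+1) repeated.
step 9: apply (-5,+4,+3) → x=-26, y=-3, z=20
step 10: apply (+4,-4,-1) → x=-22, y=-7, z=19

x=-22, y=-7, z=19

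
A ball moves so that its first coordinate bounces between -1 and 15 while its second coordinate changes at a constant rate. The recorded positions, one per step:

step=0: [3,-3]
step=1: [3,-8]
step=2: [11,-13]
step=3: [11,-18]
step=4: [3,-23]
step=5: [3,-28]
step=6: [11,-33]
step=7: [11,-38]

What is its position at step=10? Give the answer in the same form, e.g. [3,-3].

The first coordinate travels 8 per step and bounces off the walls at -1 and 15.
  step 8: 11 → 3
  step 9: 3 → 3
  step 10: 3 → 11
The second coordinate changes by -5 each step: at step 10 it is -53.

[11,-53]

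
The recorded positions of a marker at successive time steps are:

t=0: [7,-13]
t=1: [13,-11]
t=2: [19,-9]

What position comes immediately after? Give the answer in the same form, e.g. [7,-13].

Each step adds [+6,+2] to the position.
step 3: [19,-9] + [+6,+2] → [25,-7]

[25,-7]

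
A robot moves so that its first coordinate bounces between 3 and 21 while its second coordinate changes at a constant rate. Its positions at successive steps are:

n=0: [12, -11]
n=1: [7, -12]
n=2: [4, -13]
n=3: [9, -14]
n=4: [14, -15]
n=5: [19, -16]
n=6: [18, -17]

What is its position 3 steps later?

[3, -20]

The first coordinate reflects between 3 and 21, moving 5 per step.
  step 7: 18 → 13
  step 8: 13 → 8
  step 9: 8 → 3
The second coordinate changes by -1 each step: at step 9 it is -20.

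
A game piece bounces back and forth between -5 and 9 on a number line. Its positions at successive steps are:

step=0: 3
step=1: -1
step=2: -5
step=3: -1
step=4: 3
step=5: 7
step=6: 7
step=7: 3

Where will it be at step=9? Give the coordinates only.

The value travels 4 per step and bounces off the walls at -5 and 9.
  step 8: 3 → -1
  step 9: -1 → -5

-5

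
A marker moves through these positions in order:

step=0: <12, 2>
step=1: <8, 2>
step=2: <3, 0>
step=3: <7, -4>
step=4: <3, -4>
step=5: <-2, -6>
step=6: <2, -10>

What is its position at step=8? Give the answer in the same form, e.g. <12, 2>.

The moves between consecutive positions are <-4, +0>, <-5, -2>, <+4, -4>, <-4, +0>, <-5, -2>, <+4, -4>; they repeat the 3-cycle [<-4, +0>, <-5, -2>, <+4, -4>].
step 7: apply <-4, +0> → <-2, -10>
step 8: apply <-5, -2> → <-7, -12>

<-7, -12>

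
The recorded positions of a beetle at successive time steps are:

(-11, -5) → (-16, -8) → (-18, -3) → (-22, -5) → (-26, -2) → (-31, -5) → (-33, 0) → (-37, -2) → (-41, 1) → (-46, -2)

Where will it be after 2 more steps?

(-52, 1)

The moves between consecutive positions are (-5, -3), (-2, +5), (-4, -2), (-4, +3), (-5, -3), (-2, +5), (-4, -2), (-4, +3), (-5, -3); they repeat the 4-cycle [(-5, -3), (-2, +5), (-4, -2), (-4, +3)].
step 10: apply (-2, +5) → (-48, 3)
step 11: apply (-4, -2) → (-52, 1)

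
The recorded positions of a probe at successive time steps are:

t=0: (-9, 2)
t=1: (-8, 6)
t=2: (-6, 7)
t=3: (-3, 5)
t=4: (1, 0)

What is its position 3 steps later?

First differences are (+1, +4), (+2, +1), (+3, -2), (+4, -5); their common second difference is (+1, -3) (constant acceleration).
step 5: (1, 0) + (+5, -8) → (6, -8)
step 6: (6, -8) + (+6, -11) → (12, -19)
step 7: (12, -19) + (+7, -14) → (19, -33)

(19, -33)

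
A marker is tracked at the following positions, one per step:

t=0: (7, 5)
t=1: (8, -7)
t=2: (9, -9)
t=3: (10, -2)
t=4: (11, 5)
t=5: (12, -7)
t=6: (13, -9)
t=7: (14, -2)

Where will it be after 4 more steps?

The first coordinate changes by +1 each step, so at step 11 it is 7 + 11·(1) = 18.
The second coordinate repeats the cycle [5, -7, -9, -2] with period 4; step 11 mod 4 = 3, giving -2.

(18, -2)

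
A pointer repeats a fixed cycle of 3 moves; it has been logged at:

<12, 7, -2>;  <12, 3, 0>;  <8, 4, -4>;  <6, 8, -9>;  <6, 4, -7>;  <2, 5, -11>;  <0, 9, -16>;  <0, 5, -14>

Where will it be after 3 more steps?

<-6, 6, -21>

The moves between consecutive positions are <+0, -4, +2>, <-4, +1, -4>, <-2, +4, -5>, <+0, -4, +2>, <-4, +1, -4>, <-2, +4, -5>, <+0, -4, +2>; they repeat the 3-cycle [<+0, -4, +2>, <-4, +1, -4>, <-2, +4, -5>].
step 8: apply <-4, +1, -4> → <-4, 6, -18>
step 9: apply <-2, +4, -5> → <-6, 10, -23>
step 10: apply <+0, -4, +2> → <-6, 6, -21>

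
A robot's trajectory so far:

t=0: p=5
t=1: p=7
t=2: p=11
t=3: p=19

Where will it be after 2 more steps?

p=67

The jumps are +2, +4, +8 — a geometric progression with ratio 2.
step 4: 19 + 16 → p=35
step 5: 35 + 32 → p=67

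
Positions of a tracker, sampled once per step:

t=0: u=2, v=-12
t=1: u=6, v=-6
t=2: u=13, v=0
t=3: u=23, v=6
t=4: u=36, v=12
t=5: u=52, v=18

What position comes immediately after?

u=71, v=24

First differences are (+4,+6), (+7,+6), (+10,+6), (+13,+6), (+16,+6); their common second difference is (+3,+0) (constant acceleration).
step 6: u=52, v=18 + (+19,+6) → u=71, v=24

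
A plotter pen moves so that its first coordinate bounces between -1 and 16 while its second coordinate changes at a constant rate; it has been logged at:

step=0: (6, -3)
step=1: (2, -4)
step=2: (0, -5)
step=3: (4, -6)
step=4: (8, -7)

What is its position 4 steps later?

(8, -11)

The first coordinate reflects between -1 and 16, moving 4 per step.
  step 5: 8 → 12
  step 6: 12 → 16
  step 7: 16 → 12
  step 8: 12 → 8
The second coordinate changes by -1 each step: at step 8 it is -11.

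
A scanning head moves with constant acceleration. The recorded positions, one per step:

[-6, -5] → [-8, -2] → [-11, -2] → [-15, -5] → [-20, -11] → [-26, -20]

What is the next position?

[-33, -32]

First differences are [-2, +3], [-3, +0], [-4, -3], [-5, -6], [-6, -9]; their common second difference is [-1, -3] (constant acceleration).
step 6: [-26, -20] + [-7, -12] → [-33, -32]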